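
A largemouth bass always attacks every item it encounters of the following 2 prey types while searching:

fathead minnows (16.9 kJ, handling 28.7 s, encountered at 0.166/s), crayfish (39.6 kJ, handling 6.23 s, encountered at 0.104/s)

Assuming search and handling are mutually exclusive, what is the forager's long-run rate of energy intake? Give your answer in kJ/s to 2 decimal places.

Energy encountered per unit search time: 0.166×16.9 + 0.104×39.6 = 6.924 kJ/s.
Handling time per unit search time: 0.166×28.7 + 0.104×6.23 = 5.412.
Rate = 6.924/(1 + 5.412) = 1.08 kJ/s.

1.08 kJ/s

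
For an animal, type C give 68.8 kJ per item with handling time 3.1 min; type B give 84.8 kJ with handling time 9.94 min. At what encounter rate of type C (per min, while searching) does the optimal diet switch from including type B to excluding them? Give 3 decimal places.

At the threshold, the rate on type C alone equals the profitability of type B: λ·68.8/(1 + λ·3.1) = 84.8/9.94 = 8.531.
Rearranging, λ(68.8 − 8.531×3.1) = 8.531, so λ = 8.531/42.35 = 0.2014 per min.

0.201 per min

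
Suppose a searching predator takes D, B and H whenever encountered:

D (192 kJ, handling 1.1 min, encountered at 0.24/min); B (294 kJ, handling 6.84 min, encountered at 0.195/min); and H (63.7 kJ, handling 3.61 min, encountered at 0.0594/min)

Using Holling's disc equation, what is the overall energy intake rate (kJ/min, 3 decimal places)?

38.117 kJ/min

Energy encountered per unit search time: 0.24×192 + 0.195×294 + 0.0594×63.7 = 107.2 kJ/min.
Handling time per unit search time: 0.24×1.1 + 0.195×6.84 + 0.0594×3.61 = 1.812.
Rate = 107.2/(1 + 1.812) = 38.12 kJ/min.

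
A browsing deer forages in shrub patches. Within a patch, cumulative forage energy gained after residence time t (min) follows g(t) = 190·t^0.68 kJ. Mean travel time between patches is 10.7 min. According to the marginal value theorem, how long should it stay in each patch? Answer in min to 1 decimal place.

22.7 min

Maximise g(t)/(T+t): set derivative to zero → g'(t)(T+t) = g(t).
g'(t) = 0.68·190·t^-0.32. Setting 0.68·190·t^-0.32 = 190·t^0.68/(10.7+t) gives 0.68(10.7+t) = t, so 0.32·t = 0.68×10.7.
t* = 0.68×10.7/0.32 = 22.74 min.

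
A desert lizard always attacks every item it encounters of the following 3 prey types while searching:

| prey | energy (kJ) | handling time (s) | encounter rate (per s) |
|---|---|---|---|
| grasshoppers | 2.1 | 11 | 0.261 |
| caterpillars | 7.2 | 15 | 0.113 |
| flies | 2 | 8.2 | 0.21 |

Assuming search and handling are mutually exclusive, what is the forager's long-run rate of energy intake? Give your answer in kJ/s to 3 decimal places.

0.244 kJ/s

Energy encountered per unit search time: 0.261×2.1 + 0.113×7.2 + 0.21×2 = 1.782 kJ/s.
Handling time per unit search time: 0.261×11 + 0.113×15 + 0.21×8.2 = 6.288.
Rate = 1.782/(1 + 6.288) = 0.2445 kJ/s.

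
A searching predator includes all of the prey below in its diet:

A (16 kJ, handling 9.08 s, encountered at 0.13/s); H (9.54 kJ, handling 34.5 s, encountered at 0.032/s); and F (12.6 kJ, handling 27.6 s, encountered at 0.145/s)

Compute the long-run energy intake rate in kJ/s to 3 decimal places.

R = (0.13×16 + 0.032×9.54 + 0.145×12.6) / (1 + 0.13×9.08 + 0.032×34.5 + 0.145×27.6) = 4.212/7.286 = 0.5781 kJ/s.

0.578 kJ/s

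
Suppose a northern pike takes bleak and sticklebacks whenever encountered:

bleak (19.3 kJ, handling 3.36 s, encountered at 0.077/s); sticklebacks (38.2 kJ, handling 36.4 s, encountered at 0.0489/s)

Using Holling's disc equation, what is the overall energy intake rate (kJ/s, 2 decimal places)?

Energy encountered per unit search time: 0.077×19.3 + 0.0489×38.2 = 3.354 kJ/s.
Handling time per unit search time: 0.077×3.36 + 0.0489×36.4 = 2.039.
Rate = 3.354/(1 + 2.039) = 1.104 kJ/s.

1.10 kJ/s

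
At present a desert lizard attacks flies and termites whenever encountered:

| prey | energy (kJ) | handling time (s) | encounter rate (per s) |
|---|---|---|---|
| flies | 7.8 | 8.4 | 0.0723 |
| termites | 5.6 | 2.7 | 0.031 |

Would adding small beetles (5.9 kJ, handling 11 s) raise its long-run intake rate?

On flies and termites alone, R = ΣλE/(1+Σλh) = 0.7375/1.691 = 0.4362 kJ/s.
small beetles: E/h = 5.9/11 = 0.5364 kJ/s.
Since 0.5364 > R, including small beetles increases the long-run rate.

Yes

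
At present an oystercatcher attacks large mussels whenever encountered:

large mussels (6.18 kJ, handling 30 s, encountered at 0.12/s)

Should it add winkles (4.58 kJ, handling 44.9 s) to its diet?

No

Current rate: (0.12×6.18)/(1 + 0.12×30) = 0.1612 kJ/s.
Profitability of winkles: 4.58/44.9 = 0.102 kJ/s.
0.102 < 0.1612, so adding winkles would lower the average — exclude it.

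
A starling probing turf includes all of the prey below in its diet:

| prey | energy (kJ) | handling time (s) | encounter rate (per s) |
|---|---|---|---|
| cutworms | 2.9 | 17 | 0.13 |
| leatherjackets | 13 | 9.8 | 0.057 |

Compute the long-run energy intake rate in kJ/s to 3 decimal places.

0.297 kJ/s

R = Σλ_iE_i / (1 + Σλ_ih_i)
Numerator: 0.13×2.9 + 0.057×13 = 1.118
Denominator: 1 + 0.13×17 + 0.057×9.8 = 3.769
R = 1.118/3.769 = 0.2967 kJ/s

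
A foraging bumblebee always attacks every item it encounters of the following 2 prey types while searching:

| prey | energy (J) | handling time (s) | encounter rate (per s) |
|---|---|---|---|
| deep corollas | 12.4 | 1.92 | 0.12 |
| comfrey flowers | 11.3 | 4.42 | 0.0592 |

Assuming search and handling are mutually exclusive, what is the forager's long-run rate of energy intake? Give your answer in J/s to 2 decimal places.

1.45 J/s

R = Σλ_iE_i / (1 + Σλ_ih_i)
Numerator: 0.12×12.4 + 0.0592×11.3 = 2.157
Denominator: 1 + 0.12×1.92 + 0.0592×4.42 = 1.492
R = 2.157/1.492 = 1.446 J/s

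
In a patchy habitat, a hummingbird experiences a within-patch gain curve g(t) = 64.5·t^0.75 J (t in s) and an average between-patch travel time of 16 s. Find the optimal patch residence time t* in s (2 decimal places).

48.00 s

Optimal t* satisfies g'(t*) = g(t*)/(T + t*).
g'(t) = 0.75·64.5·t^-0.25. Setting 0.75·64.5·t^-0.25 = 64.5·t^0.75/(16+t) gives 0.75(16+t) = t, so 0.25·t = 0.75×16.
t* = 0.75×16/0.25 = 48 s.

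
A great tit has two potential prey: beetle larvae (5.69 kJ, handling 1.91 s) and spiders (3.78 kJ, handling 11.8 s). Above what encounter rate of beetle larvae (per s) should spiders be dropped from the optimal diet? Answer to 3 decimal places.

0.063 per s

The zero-one rule: include spiders iff E₂/h₂ > λE₁/(1+λh₁). Equality gives the switch point.
λE₁h₂ = E₂ + λE₂h₁ ⇒ λ = E₂/(E₁h₂ − E₂h₁) = 3.78/(67.14 − 7.22) = 0.06308 per s.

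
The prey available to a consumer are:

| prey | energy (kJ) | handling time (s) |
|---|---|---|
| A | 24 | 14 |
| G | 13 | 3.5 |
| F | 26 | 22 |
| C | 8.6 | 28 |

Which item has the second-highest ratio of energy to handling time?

A

Profitability E/h (kJ/s): A = 24/14 = 1.71, G = 13/3.5 = 3.71, F = 26/22 = 1.18, C = 8.6/28 = 0.307.
Ranked: G > A > F > C.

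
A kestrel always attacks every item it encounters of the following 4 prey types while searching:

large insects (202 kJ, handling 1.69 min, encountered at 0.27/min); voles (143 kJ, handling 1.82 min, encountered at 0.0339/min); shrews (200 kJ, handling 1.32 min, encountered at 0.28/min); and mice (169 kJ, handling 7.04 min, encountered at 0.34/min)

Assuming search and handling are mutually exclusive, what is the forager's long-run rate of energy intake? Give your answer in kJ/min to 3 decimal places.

Energy encountered per unit search time: 0.27×202 + 0.0339×143 + 0.28×200 + 0.34×169 = 172.8 kJ/min.
Handling time per unit search time: 0.27×1.69 + 0.0339×1.82 + 0.28×1.32 + 0.34×7.04 = 3.281.
Rate = 172.8/(1 + 3.281) = 40.37 kJ/min.

40.374 kJ/min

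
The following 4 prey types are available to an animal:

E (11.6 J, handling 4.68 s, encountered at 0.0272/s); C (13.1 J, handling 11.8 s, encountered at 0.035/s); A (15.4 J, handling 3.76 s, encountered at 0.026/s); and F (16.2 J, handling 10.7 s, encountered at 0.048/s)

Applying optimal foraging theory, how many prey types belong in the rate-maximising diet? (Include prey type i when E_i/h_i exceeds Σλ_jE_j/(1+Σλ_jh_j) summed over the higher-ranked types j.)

E/h in descending order: A 4.1, E 2.48, F 1.51, C 1.11 J/s. The optimal diet is the largest prefix of this list for which every included type satisfies E_i/h_i > R on the types above it.
Rate on top 1: 0.3647. E: 2.48 > 0.3647 → include.
Rate on top 2: 0.5844. F: 1.51 > 0.5844 → include.
Rate on top 3: 0.859. C: 1.11 > 0.859 → include.
Optimal diet: A, E, F, C — 4 of 4 types.

4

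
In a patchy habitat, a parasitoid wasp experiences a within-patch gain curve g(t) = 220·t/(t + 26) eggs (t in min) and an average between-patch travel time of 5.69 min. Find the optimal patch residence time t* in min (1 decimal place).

Optimal t* satisfies g'(t*) = g(t*)/(T + t*).
g'(t) = 220·26/(t + 26)². Setting 220·26/(t+26)² = 220t/[(t+26)(5.69+t)] gives 26(5.69+t) = t(t+26), so t² = 26×5.69 = 147.9.
t* = √147.9 = 12.16 min.

12.2 min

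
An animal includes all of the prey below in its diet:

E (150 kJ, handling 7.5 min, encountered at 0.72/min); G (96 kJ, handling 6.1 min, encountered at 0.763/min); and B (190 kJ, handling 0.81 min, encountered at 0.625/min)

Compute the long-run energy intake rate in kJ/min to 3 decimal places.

25.950 kJ/min

R = (0.72×150 + 0.763×96 + 0.625×190) / (1 + 0.72×7.5 + 0.763×6.1 + 0.625×0.81) = 300/11.56 = 25.95 kJ/min.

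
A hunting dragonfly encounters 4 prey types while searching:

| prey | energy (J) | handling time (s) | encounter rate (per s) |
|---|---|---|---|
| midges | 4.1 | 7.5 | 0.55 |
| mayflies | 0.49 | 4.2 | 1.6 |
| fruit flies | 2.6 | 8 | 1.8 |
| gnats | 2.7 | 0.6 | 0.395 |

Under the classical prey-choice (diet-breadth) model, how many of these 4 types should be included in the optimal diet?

Rank by E/h (J/s): gnats 4.5, midges 0.547, fruit flies 0.325, mayflies 0.117. Include each in turn until the next type's E/h falls below the running intake rate.
Rate on top 1: 0.8622. midges: 0.547 < 0.8622 → exclude; stop.
Optimal diet: gnats — 1 of 4 types.

1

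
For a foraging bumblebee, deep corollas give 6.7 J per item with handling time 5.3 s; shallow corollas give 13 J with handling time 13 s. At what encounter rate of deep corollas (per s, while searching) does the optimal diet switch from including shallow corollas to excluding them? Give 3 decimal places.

At the threshold, the rate on deep corollas alone equals the profitability of shallow corollas: λ·6.7/(1 + λ·5.3) = 13/13 = 1.
Rearranging, λ(6.7 − 1×5.3) = 1, so λ = 1/1.4 = 0.7143 per s.

0.714 per s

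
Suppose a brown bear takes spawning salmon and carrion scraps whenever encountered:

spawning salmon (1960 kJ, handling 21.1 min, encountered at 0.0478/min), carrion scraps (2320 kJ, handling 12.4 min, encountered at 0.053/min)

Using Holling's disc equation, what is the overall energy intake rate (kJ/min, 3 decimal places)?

R = (0.0478×1960 + 0.053×2320) / (1 + 0.0478×21.1 + 0.053×12.4) = 216.6/2.666 = 81.27 kJ/min.

81.270 kJ/min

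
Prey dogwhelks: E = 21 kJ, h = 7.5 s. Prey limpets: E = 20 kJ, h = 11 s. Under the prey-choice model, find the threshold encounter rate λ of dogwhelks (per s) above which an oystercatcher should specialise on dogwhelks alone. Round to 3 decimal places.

0.247 per s

At the threshold, the rate on dogwhelks alone equals the profitability of limpets: λ·21/(1 + λ·7.5) = 20/11 = 1.818.
Rearranging, λ(21 − 1.818×7.5) = 1.818, so λ = 1.818/7.364 = 0.2469 per s.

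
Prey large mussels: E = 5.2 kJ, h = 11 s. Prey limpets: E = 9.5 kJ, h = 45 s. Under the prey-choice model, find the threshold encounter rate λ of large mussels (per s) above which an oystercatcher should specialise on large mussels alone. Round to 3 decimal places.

0.073 per s

At the threshold, the rate on large mussels alone equals the profitability of limpets: λ·5.2/(1 + λ·11) = 9.5/45 = 0.2111.
Rearranging, λ(5.2 − 0.2111×11) = 0.2111, so λ = 0.2111/2.878 = 0.07336 per s.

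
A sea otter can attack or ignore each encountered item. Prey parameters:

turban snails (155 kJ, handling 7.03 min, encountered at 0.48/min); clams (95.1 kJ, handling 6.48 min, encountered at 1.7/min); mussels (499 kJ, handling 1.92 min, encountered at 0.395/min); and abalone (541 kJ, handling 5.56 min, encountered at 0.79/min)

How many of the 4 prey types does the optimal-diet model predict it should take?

1

Profitabilities (E/h, kJ/min): mussels 260, abalone 97.3, turban snails 22, clams 14.7. Add prey in this order while the next type's profitability exceeds the intake rate on those already taken.
Rate on top 1: 112.1. abalone: 97.3 < 112.1 → exclude; stop.
Optimal diet: mussels — 1 of 4 types.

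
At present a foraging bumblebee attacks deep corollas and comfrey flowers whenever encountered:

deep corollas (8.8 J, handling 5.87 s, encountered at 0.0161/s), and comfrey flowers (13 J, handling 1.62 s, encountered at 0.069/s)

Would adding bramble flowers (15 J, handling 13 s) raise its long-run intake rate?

Yes

Intake rate on the current diet: R = (0.0161×8.8 + 0.069×13) / (1 + 0.0161×5.87 + 0.069×1.62) = 1.039/1.206 = 0.8611 J/s.
Profitability of bramble flowers: 15/13 = 1.154 J/s.
Since 1.154 > R, including bramble flowers increases the long-run rate.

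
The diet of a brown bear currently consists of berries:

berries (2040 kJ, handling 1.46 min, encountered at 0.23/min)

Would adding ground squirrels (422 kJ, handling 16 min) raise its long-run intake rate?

No

On berries alone, R = ΣλE/(1+Σλh) = 469.2/1.336 = 351.3 kJ/min.
Profitability of ground squirrels: 422/16 = 26.38 kJ/min.
26.38 < 351.3, so adding ground squirrels would lower the average — exclude it.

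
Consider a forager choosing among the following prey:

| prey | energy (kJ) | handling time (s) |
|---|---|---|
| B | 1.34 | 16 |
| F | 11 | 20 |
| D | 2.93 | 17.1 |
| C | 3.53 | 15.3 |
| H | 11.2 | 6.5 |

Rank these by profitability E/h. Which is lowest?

B

Profitability E/h (kJ/s): B = 1.34/16 = 0.0838, F = 11/20 = 0.55, D = 2.93/17.1 = 0.171, C = 3.53/15.3 = 0.231, H = 11.2/6.5 = 1.72.
Ranked: H > F > C > D > B.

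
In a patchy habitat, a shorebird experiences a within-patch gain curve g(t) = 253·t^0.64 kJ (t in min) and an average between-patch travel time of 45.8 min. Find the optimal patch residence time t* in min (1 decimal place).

Maximise g(t)/(T+t): set derivative to zero → g'(t)(T+t) = g(t).
g'(t) = 0.64·253·t^-0.36. Setting 0.64·253·t^-0.36 = 253·t^0.64/(45.8+t) gives 0.64(45.8+t) = t, so 0.36·t = 0.64×45.8.
t* = 0.64×45.8/0.36 = 81.42 min.

81.4 min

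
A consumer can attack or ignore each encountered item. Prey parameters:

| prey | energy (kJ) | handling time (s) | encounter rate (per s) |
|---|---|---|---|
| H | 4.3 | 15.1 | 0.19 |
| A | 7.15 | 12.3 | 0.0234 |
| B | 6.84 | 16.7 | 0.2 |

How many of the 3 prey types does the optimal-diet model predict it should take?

2

Rank by E/h (kJ/s): A 0.581, B 0.41, H 0.285. Include each in turn until the next type's E/h falls below the running intake rate.
Rate on top 1: 0.1299. B: 0.41 > 0.1299 → include.
Rate on top 2: 0.3318. H: 0.285 < 0.3318 → exclude; stop.
Optimal diet: A, B — 2 of 3 types.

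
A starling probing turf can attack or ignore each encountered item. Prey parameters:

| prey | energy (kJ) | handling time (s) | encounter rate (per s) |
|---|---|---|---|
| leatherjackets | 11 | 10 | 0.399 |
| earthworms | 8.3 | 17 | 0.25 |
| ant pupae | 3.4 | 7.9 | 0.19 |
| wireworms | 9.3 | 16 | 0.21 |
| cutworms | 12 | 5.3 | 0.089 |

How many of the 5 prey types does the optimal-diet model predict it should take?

2

Rank by E/h (kJ/s): cutworms 2.26, leatherjackets 1.1, wireworms 0.581, earthworms 0.488, ant pupae 0.43. Include each in turn until the next type's E/h falls below the running intake rate.
Rate on top 1: 0.7257. leatherjackets: 1.1 > 0.7257 → include.
Rate on top 2: 0.9991. wireworms: 0.581 < 0.9991 → exclude; stop.
Optimal diet: cutworms, leatherjackets — 2 of 5 types.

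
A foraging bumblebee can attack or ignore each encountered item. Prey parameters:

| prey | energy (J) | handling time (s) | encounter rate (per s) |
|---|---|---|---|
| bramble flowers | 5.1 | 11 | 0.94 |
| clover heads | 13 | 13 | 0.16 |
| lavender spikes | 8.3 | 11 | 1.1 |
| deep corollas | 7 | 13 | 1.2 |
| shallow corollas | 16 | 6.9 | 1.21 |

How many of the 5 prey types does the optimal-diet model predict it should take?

1

E/h in descending order: shallow corollas 2.32, clover heads 1, lavender spikes 0.755, deep corollas 0.538, bramble flowers 0.464 J/s. The optimal diet is the largest prefix of this list for which every included type satisfies E_i/h_i > R on the types above it.
Rate on top 1: 2.071. clover heads: 1 < 2.071 → exclude; stop.
Optimal diet: shallow corollas — 1 of 5 types.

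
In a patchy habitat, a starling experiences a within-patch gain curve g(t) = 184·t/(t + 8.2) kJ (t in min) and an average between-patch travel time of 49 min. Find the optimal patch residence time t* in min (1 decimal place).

Optimal t* satisfies g'(t*) = g(t*)/(T + t*).
g'(t) = 184·8.2/(t + 8.2)². Setting 184·8.2/(t+8.2)² = 184t/[(t+8.2)(49+t)] gives 8.2(49+t) = t(t+8.2), so t² = 8.2×49 = 401.8.
t* = √401.8 = 20.04 min.

20.0 min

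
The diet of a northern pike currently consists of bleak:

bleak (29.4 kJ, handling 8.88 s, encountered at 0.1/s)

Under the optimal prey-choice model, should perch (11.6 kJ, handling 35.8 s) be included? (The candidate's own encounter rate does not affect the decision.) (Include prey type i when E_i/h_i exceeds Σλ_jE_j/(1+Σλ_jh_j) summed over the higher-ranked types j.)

No

Intake rate on the current diet: R = (0.1×29.4) / (1 + 0.1×8.88) = 2.94/1.888 = 1.557 kJ/s.
Profitability of perch: 11.6/35.8 = 0.324 kJ/s.
0.324 < 1.557, so adding perch would lower the average — exclude it.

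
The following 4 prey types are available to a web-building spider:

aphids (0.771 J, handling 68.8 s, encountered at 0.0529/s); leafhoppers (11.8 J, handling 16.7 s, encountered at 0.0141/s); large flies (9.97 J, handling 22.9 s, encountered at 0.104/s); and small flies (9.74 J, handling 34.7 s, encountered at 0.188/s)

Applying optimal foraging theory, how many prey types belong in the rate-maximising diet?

2

E/h in descending order: leafhoppers 0.707, large flies 0.435, small flies 0.281, aphids 0.0112 J/s. The optimal diet is the largest prefix of this list for which every included type satisfies E_i/h_i > R on the types above it.
Rate on top 1: 0.1347. large flies: 0.435 > 0.1347 → include.
Rate on top 2: 0.3327. small flies: 0.281 < 0.3327 → exclude; stop.
Optimal diet: leafhoppers, large flies — 2 of 4 types.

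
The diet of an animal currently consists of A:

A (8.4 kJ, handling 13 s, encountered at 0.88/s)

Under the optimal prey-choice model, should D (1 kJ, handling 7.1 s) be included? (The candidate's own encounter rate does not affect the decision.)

No

Current rate: (0.88×8.4)/(1 + 0.88×13) = 0.5942 kJ/s.
D: E/h = 1/7.1 = 0.1408 kJ/s.
0.1408 < 0.5942, so adding D would lower the average — exclude it.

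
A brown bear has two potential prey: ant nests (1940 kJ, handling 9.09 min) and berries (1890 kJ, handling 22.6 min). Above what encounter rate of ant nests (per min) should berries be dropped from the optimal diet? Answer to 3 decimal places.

The zero-one rule: include berries iff E₂/h₂ > λE₁/(1+λh₁). Equality gives the switch point.
λE₁h₂ = E₂ + λE₂h₁ ⇒ λ = E₂/(E₁h₂ − E₂h₁) = 1890/(4.384e+04 − 1.718e+04) = 0.07088 per min.

0.071 per min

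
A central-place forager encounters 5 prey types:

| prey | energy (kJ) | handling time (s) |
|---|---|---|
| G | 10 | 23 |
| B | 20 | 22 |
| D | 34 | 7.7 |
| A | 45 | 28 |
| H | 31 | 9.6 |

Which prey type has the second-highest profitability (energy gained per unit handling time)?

H

Profitability E/h (kJ/s): G = 10/23 = 0.435, B = 20/22 = 0.909, D = 34/7.7 = 4.42, A = 45/28 = 1.61, H = 31/9.6 = 3.23.
Ranked: D > H > A > B > G.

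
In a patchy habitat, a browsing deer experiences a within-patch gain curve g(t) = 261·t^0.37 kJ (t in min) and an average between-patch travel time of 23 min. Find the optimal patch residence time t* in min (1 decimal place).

13.5 min

By the marginal value theorem, leave when the instantaneous gain rate g'(t) equals the habitat-wide average g(t)/(T + t).
g'(t) = 0.37·261·t^-0.63. Setting 0.37·261·t^-0.63 = 261·t^0.37/(23+t) gives 0.37(23+t) = t, so 0.63·t = 0.37×23.
t* = 0.37×23/0.63 = 13.51 min.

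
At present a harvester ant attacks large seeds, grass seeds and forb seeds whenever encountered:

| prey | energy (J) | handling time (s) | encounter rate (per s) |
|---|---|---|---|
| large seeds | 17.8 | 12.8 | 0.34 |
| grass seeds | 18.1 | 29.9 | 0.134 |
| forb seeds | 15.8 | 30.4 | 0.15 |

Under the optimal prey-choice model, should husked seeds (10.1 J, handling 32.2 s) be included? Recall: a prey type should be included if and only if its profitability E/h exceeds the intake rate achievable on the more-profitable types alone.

Intake rate on the current diet: R = (0.34×17.8 + 0.134×18.1 + 0.15×15.8) / (1 + 0.34×12.8 + 0.134×29.9 + 0.15×30.4) = 10.85/13.92 = 0.7793 J/s.
husked seeds: E/h = 10.1/32.2 = 0.3137 J/s.
Since 0.3137 < R, time spent handling husked seeds is better spent searching.

No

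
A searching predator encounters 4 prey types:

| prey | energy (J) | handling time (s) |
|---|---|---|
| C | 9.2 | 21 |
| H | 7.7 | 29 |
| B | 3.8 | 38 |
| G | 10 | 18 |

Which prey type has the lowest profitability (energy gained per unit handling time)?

Profitability E/h (J/s): C = 9.2/21 = 0.438, H = 7.7/29 = 0.266, B = 3.8/38 = 0.1, G = 10/18 = 0.556.
Ranked: G > C > H > B.

B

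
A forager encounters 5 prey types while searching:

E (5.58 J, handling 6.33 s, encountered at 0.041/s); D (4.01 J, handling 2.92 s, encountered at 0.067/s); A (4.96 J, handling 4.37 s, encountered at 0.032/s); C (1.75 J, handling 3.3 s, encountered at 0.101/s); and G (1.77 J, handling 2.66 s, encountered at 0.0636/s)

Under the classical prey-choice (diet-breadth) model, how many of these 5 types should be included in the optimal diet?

5

Rank by E/h (J/s): D 1.37, A 1.14, E 0.882, G 0.665, C 0.53. Include each in turn until the next type's E/h falls below the running intake rate.
Rate on top 1: 0.2247. A: 1.14 > 0.2247 → include.
Rate on top 2: 0.32. E: 0.882 > 0.32 → include.
Rate on top 3: 0.4114. G: 0.665 > 0.4114 → include.
Rate on top 4: 0.4357. C: 0.53 > 0.4357 → include.
Optimal diet: D, A, E, G, C — 5 of 5 types.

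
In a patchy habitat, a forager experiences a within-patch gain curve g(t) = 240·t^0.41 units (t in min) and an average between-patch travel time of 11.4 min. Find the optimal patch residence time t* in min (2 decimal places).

By the marginal value theorem, leave when the instantaneous gain rate g'(t) equals the habitat-wide average g(t)/(T + t).
g'(t) = 0.41·240·t^-0.59. Setting 0.41·240·t^-0.59 = 240·t^0.41/(11.4+t) gives 0.41(11.4+t) = t, so 0.59·t = 0.41×11.4.
t* = 0.41×11.4/0.59 = 7.922 min.

7.92 min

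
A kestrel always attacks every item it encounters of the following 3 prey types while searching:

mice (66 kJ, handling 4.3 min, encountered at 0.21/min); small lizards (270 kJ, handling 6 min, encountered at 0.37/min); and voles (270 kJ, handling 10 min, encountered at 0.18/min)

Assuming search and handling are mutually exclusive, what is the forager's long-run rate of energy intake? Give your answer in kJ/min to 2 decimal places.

Energy encountered per unit search time: 0.21×66 + 0.37×270 + 0.18×270 = 162.4 kJ/min.
Handling time per unit search time: 0.21×4.3 + 0.37×6 + 0.18×10 = 4.923.
Rate = 162.4/(1 + 4.923) = 27.41 kJ/min.

27.41 kJ/min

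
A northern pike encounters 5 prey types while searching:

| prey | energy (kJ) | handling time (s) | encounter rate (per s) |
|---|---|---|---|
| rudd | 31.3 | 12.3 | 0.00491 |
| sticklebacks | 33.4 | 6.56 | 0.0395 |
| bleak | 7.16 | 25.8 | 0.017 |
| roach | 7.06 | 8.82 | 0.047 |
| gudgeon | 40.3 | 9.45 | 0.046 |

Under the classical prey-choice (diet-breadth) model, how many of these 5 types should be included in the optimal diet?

E/h in descending order: sticklebacks 5.09, gudgeon 4.26, rudd 2.54, roach 0.8, bleak 0.278 kJ/s. The optimal diet is the largest prefix of this list for which every included type satisfies E_i/h_i > R on the types above it.
Rate on top 1: 1.048. gudgeon: 4.26 > 1.048 → include.
Rate on top 2: 1.873. rudd: 2.54 > 1.873 → include.
Rate on top 3: 1.896. roach: 0.8 < 1.896 → exclude; stop.
Optimal diet: sticklebacks, gudgeon, rudd — 3 of 5 types.

3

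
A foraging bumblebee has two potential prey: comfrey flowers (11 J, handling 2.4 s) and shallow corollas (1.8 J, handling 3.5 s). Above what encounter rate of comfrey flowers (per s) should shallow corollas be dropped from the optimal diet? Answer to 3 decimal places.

At the threshold, the rate on comfrey flowers alone equals the profitability of shallow corollas: λ·11/(1 + λ·2.4) = 1.8/3.5 = 0.5143.
Rearranging, λ(11 − 0.5143×2.4) = 0.5143, so λ = 0.5143/9.766 = 0.05266 per s.

0.053 per s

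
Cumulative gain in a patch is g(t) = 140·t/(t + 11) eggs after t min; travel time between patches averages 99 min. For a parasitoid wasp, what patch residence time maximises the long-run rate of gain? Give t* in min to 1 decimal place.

33.0 min

Maximise g(t)/(T+t): set derivative to zero → g'(t)(T+t) = g(t).
g'(t) = 140·11/(t + 11)². Setting 140·11/(t+11)² = 140t/[(t+11)(99+t)] gives 11(99+t) = t(t+11), so t² = 11×99 = 1089.
t* = √1089 = 33 min.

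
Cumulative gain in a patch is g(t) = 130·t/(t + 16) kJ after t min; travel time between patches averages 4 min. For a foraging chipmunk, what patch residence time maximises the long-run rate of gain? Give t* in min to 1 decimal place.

8.0 min

Optimal t* satisfies g'(t*) = g(t*)/(T + t*).
g'(t) = 130·16/(t + 16)². Setting 130·16/(t+16)² = 130t/[(t+16)(4+t)] gives 16(4+t) = t(t+16), so t² = 16×4 = 64.
t* = √64 = 8 min.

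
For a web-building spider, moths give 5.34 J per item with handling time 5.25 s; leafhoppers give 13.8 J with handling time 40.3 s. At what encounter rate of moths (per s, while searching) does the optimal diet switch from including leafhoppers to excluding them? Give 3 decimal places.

The zero-one rule: include leafhoppers iff E₂/h₂ > λE₁/(1+λh₁). Equality gives the switch point.
λE₁h₂ = E₂ + λE₂h₁ ⇒ λ = E₂/(E₁h₂ − E₂h₁) = 13.8/(215.2 − 72.45) = 0.09667 per s.

0.097 per s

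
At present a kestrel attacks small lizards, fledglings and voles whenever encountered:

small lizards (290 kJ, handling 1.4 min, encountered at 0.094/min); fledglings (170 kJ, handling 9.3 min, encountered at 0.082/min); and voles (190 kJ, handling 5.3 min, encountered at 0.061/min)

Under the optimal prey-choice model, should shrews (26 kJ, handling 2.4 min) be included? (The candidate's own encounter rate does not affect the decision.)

Current rate: (0.094×290 + 0.082×170 + 0.061×190)/(1 + 0.094×1.4 + 0.082×9.3 + 0.061×5.3) = 23.81 kJ/min.
shrews: E/h = 26/2.4 = 10.83 kJ/min.
Since 10.83 < R, time spent handling shrews is better spent searching.

No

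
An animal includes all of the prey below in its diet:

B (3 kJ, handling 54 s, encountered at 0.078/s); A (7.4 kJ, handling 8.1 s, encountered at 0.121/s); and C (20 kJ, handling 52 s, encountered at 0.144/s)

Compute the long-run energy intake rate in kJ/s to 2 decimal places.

R = (0.078×3 + 0.121×7.4 + 0.144×20) / (1 + 0.078×54 + 0.121×8.1 + 0.144×52) = 4.009/13.68 = 0.2931 kJ/s.

0.29 kJ/s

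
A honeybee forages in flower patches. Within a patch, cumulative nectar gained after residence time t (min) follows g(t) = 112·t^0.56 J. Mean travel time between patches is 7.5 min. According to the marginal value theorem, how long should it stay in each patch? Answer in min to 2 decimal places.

Optimal t* satisfies g'(t*) = g(t*)/(T + t*).
g'(t) = 0.56·112·t^-0.44. Setting 0.56·112·t^-0.44 = 112·t^0.56/(7.5+t) gives 0.56(7.5+t) = t, so 0.44·t = 0.56×7.5.
t* = 0.56×7.5/0.44 = 9.545 min.

9.55 min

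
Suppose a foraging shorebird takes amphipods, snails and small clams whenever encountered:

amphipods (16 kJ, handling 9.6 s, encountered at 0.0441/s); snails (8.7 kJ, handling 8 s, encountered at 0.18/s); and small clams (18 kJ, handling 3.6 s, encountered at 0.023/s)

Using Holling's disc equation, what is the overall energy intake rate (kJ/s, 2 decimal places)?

R = (0.0441×16 + 0.18×8.7 + 0.023×18) / (1 + 0.0441×9.6 + 0.18×8 + 0.023×3.6) = 2.686/2.946 = 0.9116 kJ/s.

0.91 kJ/s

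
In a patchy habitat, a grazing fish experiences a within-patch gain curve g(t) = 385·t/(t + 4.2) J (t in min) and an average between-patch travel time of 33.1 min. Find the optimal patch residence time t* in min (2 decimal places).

11.79 min

By the marginal value theorem, leave when the instantaneous gain rate g'(t) equals the habitat-wide average g(t)/(T + t).
g'(t) = 385·4.2/(t + 4.2)². Setting 385·4.2/(t+4.2)² = 385t/[(t+4.2)(33.1+t)] gives 4.2(33.1+t) = t(t+4.2), so t² = 4.2×33.1 = 139.
t* = √139 = 11.79 min.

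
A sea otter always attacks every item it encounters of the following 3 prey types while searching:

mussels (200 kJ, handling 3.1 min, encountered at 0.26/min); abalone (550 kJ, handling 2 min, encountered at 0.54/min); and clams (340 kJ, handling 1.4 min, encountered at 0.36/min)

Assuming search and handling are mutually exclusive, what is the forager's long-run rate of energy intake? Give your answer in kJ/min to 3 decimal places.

139.056 kJ/min

R = (0.26×200 + 0.54×550 + 0.36×340) / (1 + 0.26×3.1 + 0.54×2 + 0.36×1.4) = 471.4/3.39 = 139.1 kJ/min.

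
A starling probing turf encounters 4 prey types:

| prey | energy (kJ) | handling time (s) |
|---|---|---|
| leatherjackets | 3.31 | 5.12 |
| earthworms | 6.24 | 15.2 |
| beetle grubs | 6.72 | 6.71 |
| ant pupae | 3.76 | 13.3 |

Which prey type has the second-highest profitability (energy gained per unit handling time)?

leatherjackets

Profitability E/h (kJ/s): leatherjackets = 3.31/5.12 = 0.646, earthworms = 6.24/15.2 = 0.411, beetle grubs = 6.72/6.71 = 1, ant pupae = 3.76/13.3 = 0.283.
Ranked: beetle grubs > leatherjackets > earthworms > ant pupae.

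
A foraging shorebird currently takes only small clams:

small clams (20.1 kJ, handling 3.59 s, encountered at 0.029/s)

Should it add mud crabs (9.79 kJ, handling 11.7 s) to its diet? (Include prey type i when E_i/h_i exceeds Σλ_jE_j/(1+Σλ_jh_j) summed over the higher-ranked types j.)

Yes

Intake rate on the current diet: R = (0.029×20.1) / (1 + 0.029×3.59) = 0.5829/1.104 = 0.5279 kJ/s.
Profitability of mud crabs: 9.79/11.7 = 0.8368 kJ/s.
0.8368 > 0.5279, so adding mud crabs raises the average — include it.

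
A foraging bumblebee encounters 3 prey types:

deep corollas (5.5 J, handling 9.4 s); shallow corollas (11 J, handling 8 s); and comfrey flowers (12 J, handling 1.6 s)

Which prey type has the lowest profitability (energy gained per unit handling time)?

Profitability E/h (J/s): deep corollas = 5.5/9.4 = 0.585, shallow corollas = 11/8 = 1.38, comfrey flowers = 12/1.6 = 7.5.
Ranked: comfrey flowers > shallow corollas > deep corollas.

deep corollas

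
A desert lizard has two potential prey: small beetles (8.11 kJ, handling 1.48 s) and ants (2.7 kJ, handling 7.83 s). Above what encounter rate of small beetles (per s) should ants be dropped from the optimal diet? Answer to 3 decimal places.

Drop ants once their profitability E₂/h₂ falls below the rate achievable on small beetles alone: E₂/h₂ = λE₁/(1 + λh₁).
Solve for λ: λE₁h₂ = E₂(1 + λh₁) → λ(E₁h₂ − E₂h₁) = E₂ → λ = E₂/(E₁h₂ − E₂h₁).
λ = 2.7/(8.11×7.83 − 2.7×1.48) = 2.7/59.51 = 0.04537 per s.

0.045 per s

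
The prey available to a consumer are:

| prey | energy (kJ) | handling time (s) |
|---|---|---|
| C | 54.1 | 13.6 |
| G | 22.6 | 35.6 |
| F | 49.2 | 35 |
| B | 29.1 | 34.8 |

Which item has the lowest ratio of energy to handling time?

Profitability E/h (kJ/s): C = 54.1/13.6 = 3.98, G = 22.6/35.6 = 0.635, F = 49.2/35 = 1.41, B = 29.1/34.8 = 0.836.
Ranked: C > F > B > G.

G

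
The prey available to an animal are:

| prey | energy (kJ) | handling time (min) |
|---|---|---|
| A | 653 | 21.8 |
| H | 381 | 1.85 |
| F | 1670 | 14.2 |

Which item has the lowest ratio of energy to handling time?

A

Profitability E/h (kJ/min): A = 653/21.8 = 30, H = 381/1.85 = 206, F = 1670/14.2 = 118.
Ranked: H > F > A.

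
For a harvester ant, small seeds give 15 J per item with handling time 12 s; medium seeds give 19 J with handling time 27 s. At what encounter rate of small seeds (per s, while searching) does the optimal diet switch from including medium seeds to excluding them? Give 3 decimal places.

The zero-one rule: include medium seeds iff E₂/h₂ > λE₁/(1+λh₁). Equality gives the switch point.
λE₁h₂ = E₂ + λE₂h₁ ⇒ λ = E₂/(E₁h₂ − E₂h₁) = 19/(405 − 228) = 0.1073 per s.

0.107 per s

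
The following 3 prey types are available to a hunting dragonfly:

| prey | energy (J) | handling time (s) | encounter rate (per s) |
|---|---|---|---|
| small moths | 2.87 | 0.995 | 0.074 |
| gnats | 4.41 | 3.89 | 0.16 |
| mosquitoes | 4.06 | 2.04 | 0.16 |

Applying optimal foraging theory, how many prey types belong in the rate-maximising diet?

3

Rank by E/h (J/s): small moths 2.88, mosquitoes 1.99, gnats 1.13. Include each in turn until the next type's E/h falls below the running intake rate.
Rate on top 1: 0.1978. mosquitoes: 1.99 > 0.1978 → include.
Rate on top 2: 0.6157. gnats: 1.13 > 0.6157 → include.
Optimal diet: small moths, mosquitoes, gnats — 3 of 3 types.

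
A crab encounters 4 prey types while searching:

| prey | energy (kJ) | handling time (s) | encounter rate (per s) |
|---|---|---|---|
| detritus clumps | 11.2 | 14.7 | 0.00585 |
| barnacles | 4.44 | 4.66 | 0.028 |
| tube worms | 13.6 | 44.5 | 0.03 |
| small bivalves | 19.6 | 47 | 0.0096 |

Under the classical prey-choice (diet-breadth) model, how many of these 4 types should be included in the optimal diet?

Rank by E/h (kJ/s): barnacles 0.953, detritus clumps 0.762, small bivalves 0.417, tube worms 0.306. Include each in turn until the next type's E/h falls below the running intake rate.
Rate on top 1: 0.11. detritus clumps: 0.762 > 0.11 → include.
Rate on top 2: 0.1561. small bivalves: 0.417 > 0.1561 → include.
Rate on top 3: 0.2267. tube worms: 0.306 > 0.2267 → include.
Optimal diet: barnacles, detritus clumps, small bivalves, tube worms — 4 of 4 types.

4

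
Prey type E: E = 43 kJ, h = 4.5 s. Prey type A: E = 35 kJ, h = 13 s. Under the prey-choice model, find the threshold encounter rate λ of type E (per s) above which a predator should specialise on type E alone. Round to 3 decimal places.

0.087 per s

Drop type A once their profitability E₂/h₂ falls below the rate achievable on type E alone: E₂/h₂ = λE₁/(1 + λh₁).
Solve for λ: λE₁h₂ = E₂(1 + λh₁) → λ(E₁h₂ − E₂h₁) = E₂ → λ = E₂/(E₁h₂ − E₂h₁).
λ = 35/(43×13 − 35×4.5) = 35/401.5 = 0.08717 per s.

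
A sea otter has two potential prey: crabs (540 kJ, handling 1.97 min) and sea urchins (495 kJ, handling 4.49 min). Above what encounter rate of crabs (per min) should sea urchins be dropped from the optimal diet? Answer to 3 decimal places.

0.342 per min

Drop sea urchins once their profitability E₂/h₂ falls below the rate achievable on crabs alone: E₂/h₂ = λE₁/(1 + λh₁).
Solve for λ: λE₁h₂ = E₂(1 + λh₁) → λ(E₁h₂ − E₂h₁) = E₂ → λ = E₂/(E₁h₂ − E₂h₁).
λ = 495/(540×4.49 − 495×1.97) = 495/1449 = 0.3415 per min.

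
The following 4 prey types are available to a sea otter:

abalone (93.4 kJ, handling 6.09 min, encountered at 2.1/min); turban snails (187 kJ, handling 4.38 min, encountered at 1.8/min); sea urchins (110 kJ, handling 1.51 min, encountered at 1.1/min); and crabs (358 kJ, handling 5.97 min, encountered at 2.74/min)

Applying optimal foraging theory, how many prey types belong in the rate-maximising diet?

Rank by E/h (kJ/min): sea urchins 72.8, crabs 60, turban snails 42.7, abalone 15.3. Include each in turn until the next type's E/h falls below the running intake rate.
Rate on top 1: 45.47. crabs: 60 > 45.47 → include.
Rate on top 2: 57.94. turban snails: 42.7 < 57.94 → exclude; stop.
Optimal diet: sea urchins, crabs — 2 of 4 types.

2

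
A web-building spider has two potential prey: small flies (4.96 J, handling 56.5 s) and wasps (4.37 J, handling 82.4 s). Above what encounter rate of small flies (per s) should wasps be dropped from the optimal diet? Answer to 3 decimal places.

0.027 per s

Drop wasps once their profitability E₂/h₂ falls below the rate achievable on small flies alone: E₂/h₂ = λE₁/(1 + λh₁).
Solve for λ: λE₁h₂ = E₂(1 + λh₁) → λ(E₁h₂ − E₂h₁) = E₂ → λ = E₂/(E₁h₂ − E₂h₁).
λ = 4.37/(4.96×82.4 − 4.37×56.5) = 4.37/161.8 = 0.02701 per s.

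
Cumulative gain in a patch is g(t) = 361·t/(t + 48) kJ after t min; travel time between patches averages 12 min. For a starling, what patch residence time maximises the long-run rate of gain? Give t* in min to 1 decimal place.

Optimal t* satisfies g'(t*) = g(t*)/(T + t*).
g'(t) = 361·48/(t + 48)². Setting 361·48/(t+48)² = 361t/[(t+48)(12+t)] gives 48(12+t) = t(t+48), so t² = 48×12 = 576.
t* = √576 = 24 min.

24.0 min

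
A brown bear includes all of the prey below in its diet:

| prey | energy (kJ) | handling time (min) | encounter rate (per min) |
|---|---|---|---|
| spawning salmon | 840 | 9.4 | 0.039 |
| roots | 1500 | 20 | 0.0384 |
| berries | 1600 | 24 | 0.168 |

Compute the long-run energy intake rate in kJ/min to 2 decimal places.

Energy encountered per unit search time: 0.039×840 + 0.0384×1500 + 0.168×1600 = 359.2 kJ/min.
Handling time per unit search time: 0.039×9.4 + 0.0384×20 + 0.168×24 = 5.167.
Rate = 359.2/(1 + 5.167) = 58.24 kJ/min.

58.24 kJ/min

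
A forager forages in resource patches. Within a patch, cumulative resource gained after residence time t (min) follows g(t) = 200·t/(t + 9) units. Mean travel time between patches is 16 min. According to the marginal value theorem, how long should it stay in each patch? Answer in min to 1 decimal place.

Maximise g(t)/(T+t): set derivative to zero → g'(t)(T+t) = g(t).
g'(t) = 200·9/(t + 9)². Setting 200·9/(t+9)² = 200t/[(t+9)(16+t)] gives 9(16+t) = t(t+9), so t² = 9×16 = 144.
t* = √144 = 12 min.

12.0 min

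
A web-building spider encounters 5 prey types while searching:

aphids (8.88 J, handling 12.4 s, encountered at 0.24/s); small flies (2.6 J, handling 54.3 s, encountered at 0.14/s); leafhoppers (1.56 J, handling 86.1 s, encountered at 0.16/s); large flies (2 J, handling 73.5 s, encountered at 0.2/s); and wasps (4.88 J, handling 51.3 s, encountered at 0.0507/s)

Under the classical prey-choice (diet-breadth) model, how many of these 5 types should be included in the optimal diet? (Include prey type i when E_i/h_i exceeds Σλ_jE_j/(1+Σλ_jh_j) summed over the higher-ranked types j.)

1

Rank by E/h (J/s): aphids 0.716, wasps 0.0951, small flies 0.0479, large flies 0.0272, leafhoppers 0.0181. Include each in turn until the next type's E/h falls below the running intake rate.
Rate on top 1: 0.536. wasps: 0.0951 < 0.536 → exclude; stop.
Optimal diet: aphids — 1 of 5 types.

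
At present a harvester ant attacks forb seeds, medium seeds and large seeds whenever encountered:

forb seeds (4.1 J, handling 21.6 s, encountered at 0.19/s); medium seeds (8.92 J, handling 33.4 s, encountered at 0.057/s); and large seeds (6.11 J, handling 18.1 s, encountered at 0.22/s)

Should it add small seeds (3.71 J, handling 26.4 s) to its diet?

Intake rate on the current diet: R = (0.19×4.1 + 0.057×8.92 + 0.22×6.11) / (1 + 0.19×21.6 + 0.057×33.4 + 0.22×18.1) = 2.632/10.99 = 0.2395 J/s.
Profitability of small seeds: 3.71/26.4 = 0.1405 J/s.
0.1405 < 0.2395, so adding small seeds would lower the average — exclude it.

No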